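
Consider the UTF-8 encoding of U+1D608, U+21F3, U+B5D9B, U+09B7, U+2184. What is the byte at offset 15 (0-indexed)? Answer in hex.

U+1D608 → 4-byte form F0 9D 98 88 at offsets 0–3.
U+21F3 → 3-byte form E2 87 B3 at offsets 4–6.
U+B5D9B → 4-byte form F2 B5 B6 9B at offsets 7–10.
U+09B7 → 3-byte form E0 A6 B7 at offsets 11–13.
U+2184 → 3-byte form E2 86 84 at offsets 14–16.
Offset 15 falls in char 5's range; it's byte 2 of E2 86 84 = 0x86.

0x86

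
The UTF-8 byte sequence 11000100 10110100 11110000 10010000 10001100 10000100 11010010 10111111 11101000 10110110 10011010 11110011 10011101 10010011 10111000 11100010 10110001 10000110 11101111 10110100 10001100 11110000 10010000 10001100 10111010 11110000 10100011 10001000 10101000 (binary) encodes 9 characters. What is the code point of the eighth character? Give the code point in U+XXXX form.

Offset 0: leading byte 0xC4 = 11000100 → 2-byte char #1 = C4 B4.
Offset 2: leading byte 0xF0 = 11110000 → 4-byte char #2 = F0 90 8C 84.
Offset 6: leading byte 0xD2 = 11010010 → 2-byte char #3 = D2 BF.
Offset 8: leading byte 0xE8 = 11101000 → 3-byte char #4 = E8 B6 9A.
Offset 11: leading byte 0xF3 = 11110011 → 4-byte char #5 = F3 9D 93 B8.
Offset 15: leading byte 0xE2 = 11100010 → 3-byte char #6 = E2 B1 86.
Offset 18: leading byte 0xEF = 11101111 → 3-byte char #7 = EF B4 8C.
Offset 21: leading byte 0xF0 = 11110000 → 4-byte char #8 = F0 90 8C BA.
Leading byte 0xF0 = 11110000 matches 11110xxx → 4-byte sequence.
Byte 1: 0xF0 = 11110000, payload 000 (3 bits).
Byte 2: 0x90 = 10010000 (10xxxxxx ✓), payload 010000.
Byte 3: 0x8C = 10001100 (10xxxxxx ✓), payload 001100.
Byte 4: 0xBA = 10111010 (10xxxxxx ✓), payload 111010.
Concatenate: 000010000001100111010 = 0x1033A (21 bits → U+1033A).

U+1033A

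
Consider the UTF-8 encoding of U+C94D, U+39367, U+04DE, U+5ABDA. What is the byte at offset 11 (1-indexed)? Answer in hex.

1-indexed offset 11 is 0-indexed offset 10.
U+C94D → 3-byte form EC A5 8D at offsets 0–2.
U+39367 → 4-byte form F0 B9 8D A7 at offsets 3–6.
U+04DE → 2-byte form D3 9E at offsets 7–8.
U+5ABDA → 4-byte form F1 9A AF 9A at offsets 9–12.
Offset 10 falls in char 4's range; it's byte 2 of F1 9A AF 9A = 0x9A.

0x9A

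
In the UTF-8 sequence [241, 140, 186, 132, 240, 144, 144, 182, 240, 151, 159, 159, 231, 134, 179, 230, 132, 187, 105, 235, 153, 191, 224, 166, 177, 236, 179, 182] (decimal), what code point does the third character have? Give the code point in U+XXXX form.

Offset 0: leading byte 0xF1 = 11110001 → 4-byte char #1 = F1 8C BA 84.
Offset 4: leading byte 0xF0 = 11110000 → 4-byte char #2 = F0 90 90 B6.
Offset 8: leading byte 0xF0 = 11110000 → 4-byte char #3 = F0 97 9F 9F.
Leading byte 0xF0 = 11110000 matches 11110xxx → 4-byte sequence.
Byte 1: 0xF0 = 11110000, payload 000 (3 bits).
Byte 2: 0x97 = 10010111 (10xxxxxx ✓), payload 010111.
Byte 3: 0x9F = 10011111 (10xxxxxx ✓), payload 011111.
Byte 4: 0x9F = 10011111 (10xxxxxx ✓), payload 011111.
Concatenate: 000010111011111011111 = 0x177DF (21 bits → U+177DF).

U+177DF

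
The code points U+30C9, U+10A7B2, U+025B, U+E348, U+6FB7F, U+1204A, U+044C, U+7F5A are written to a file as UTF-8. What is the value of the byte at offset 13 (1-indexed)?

1-indexed offset 13 is 0-indexed offset 12.
U+30C9 → 3-byte form E3 83 89 at offsets 0–2.
U+10A7B2 → 4-byte form F4 8A 9E B2 at offsets 3–6.
U+025B → 2-byte form C9 9B at offsets 7–8.
U+E348 → 3-byte form EE 8D 88 at offsets 9–11.
U+6FB7F → 4-byte form F1 AF AD BF at offsets 12–15.
Offset 12 falls in char 5's range; it's byte 1 of F1 AF AD BF = 0xF1.

0xF1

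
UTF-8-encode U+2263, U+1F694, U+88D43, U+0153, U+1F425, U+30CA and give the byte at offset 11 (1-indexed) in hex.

1-indexed offset 11 is 0-indexed offset 10.
U+2263 → 3-byte form E2 89 A3 at offsets 0–2.
U+1F694 → 4-byte form F0 9F 9A 94 at offsets 3–6.
U+88D43 → 4-byte form F2 88 B5 83 at offsets 7–10.
Offset 10 falls in char 3's range; it's byte 4 of F2 88 B5 83 = 0x83.

0x83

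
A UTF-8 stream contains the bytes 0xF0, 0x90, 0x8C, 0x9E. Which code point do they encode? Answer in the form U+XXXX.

U+1031E

Leading byte 0xF0 = 11110000 matches 11110xxx → 4-byte sequence.
Byte 1: 0xF0 = 11110000, payload 000 (3 bits).
Byte 2: 0x90 = 10010000 (10xxxxxx ✓), payload 010000.
Byte 3: 0x8C = 10001100 (10xxxxxx ✓), payload 001100.
Byte 4: 0x9E = 10011110 (10xxxxxx ✓), payload 011110.
Concatenate: 000010000001100011110 = 0x1031E (21 bits → U+1031E).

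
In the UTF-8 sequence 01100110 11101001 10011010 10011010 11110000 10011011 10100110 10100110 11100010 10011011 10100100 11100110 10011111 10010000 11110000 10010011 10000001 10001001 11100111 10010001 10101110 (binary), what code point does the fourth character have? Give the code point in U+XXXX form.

Offset 0: leading byte 0x66 = 01100110 → 1-byte char #1 = 66.
Offset 1: leading byte 0xE9 = 11101001 → 3-byte char #2 = E9 9A 9A.
Offset 4: leading byte 0xF0 = 11110000 → 4-byte char #3 = F0 9B A6 A6.
Offset 8: leading byte 0xE2 = 11100010 → 3-byte char #4 = E2 9B A4.
Leading byte 0xE2 = 11100010 matches 1110xxxx → 3-byte sequence.
Byte 1: 0xE2 = 11100010, payload 0010 (4 bits).
Byte 2: 0x9B = 10011011 (10xxxxxx ✓), payload 011011.
Byte 3: 0xA4 = 10100100 (10xxxxxx ✓), payload 100100.
Concatenate: 0010011011100100 = 0x26E4 (16 bits → U+26E4).

U+26E4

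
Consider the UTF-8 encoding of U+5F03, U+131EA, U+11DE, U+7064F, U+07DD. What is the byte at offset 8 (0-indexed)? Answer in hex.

U+5F03 → 3-byte form E5 BC 83 at offsets 0–2.
U+131EA → 4-byte form F0 93 87 AA at offsets 3–6.
U+11DE → 3-byte form E1 87 9E at offsets 7–9.
Offset 8 falls in char 3's range; it's byte 2 of E1 87 9E = 0x87.

0x87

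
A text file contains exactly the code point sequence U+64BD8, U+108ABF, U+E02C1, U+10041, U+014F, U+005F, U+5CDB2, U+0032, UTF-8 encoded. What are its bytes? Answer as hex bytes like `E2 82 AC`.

U+64BD8: 4-byte form → F1 A4 AF 98.
U+108ABF: 4-byte form → F4 88 AA BF.
U+E02C1: 4-byte form → F3 A0 8B 81.
U+10041: 4-byte form → F0 90 81 81.
U+014F: 2-byte form → C5 8F.
U+005F: 1-byte form → 5F.
U+5CDB2: 4-byte form → F1 9C B6 B2.
U+0032: 1-byte form → 32.
Concatenated (24 bytes): F1 A4 AF 98 F4 88 AA BF F3 A0 8B 81 F0 90 81 81 C5 8F 5F F1 9C B6 B2 32.

F1 A4 AF 98 F4 88 AA BF F3 A0 8B 81 F0 90 81 81 C5 8F 5F F1 9C B6 B2 32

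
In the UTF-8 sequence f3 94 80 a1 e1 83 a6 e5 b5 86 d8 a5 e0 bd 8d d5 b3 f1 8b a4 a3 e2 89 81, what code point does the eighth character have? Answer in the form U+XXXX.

U+2241

Offset 0: leading byte 0xF3 = 11110011 → 4-byte char #1 = F3 94 80 A1.
Offset 4: leading byte 0xE1 = 11100001 → 3-byte char #2 = E1 83 A6.
Offset 7: leading byte 0xE5 = 11100101 → 3-byte char #3 = E5 B5 86.
Offset 10: leading byte 0xD8 = 11011000 → 2-byte char #4 = D8 A5.
Offset 12: leading byte 0xE0 = 11100000 → 3-byte char #5 = E0 BD 8D.
Offset 15: leading byte 0xD5 = 11010101 → 2-byte char #6 = D5 B3.
Offset 17: leading byte 0xF1 = 11110001 → 4-byte char #7 = F1 8B A4 A3.
Offset 21: leading byte 0xE2 = 11100010 → 3-byte char #8 = E2 89 81.
Leading byte 0xE2 = 11100010 matches 1110xxxx → 3-byte sequence.
Byte 1: 0xE2 = 11100010, payload 0010 (4 bits).
Byte 2: 0x89 = 10001001 (10xxxxxx ✓), payload 001001.
Byte 3: 0x81 = 10000001 (10xxxxxx ✓), payload 000001.
Concatenate: 0010001001000001 = 0x2241 (16 bits → U+2241).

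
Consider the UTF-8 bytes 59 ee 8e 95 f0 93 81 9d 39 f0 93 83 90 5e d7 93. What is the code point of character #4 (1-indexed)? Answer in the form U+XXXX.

U+0039

Offset 0: leading byte 0x59 = 01011001 → 1-byte char #1 = 59.
Offset 1: leading byte 0xEE = 11101110 → 3-byte char #2 = EE 8E 95.
Offset 4: leading byte 0xF0 = 11110000 → 4-byte char #3 = F0 93 81 9D.
Offset 8: leading byte 0x39 = 00111001 → 1-byte char #4 = 39.
Leading byte 0x39 = 00111001 matches 0xxxxxxx → 1-byte sequence.
Byte 1: 0x39 = 00111001, payload 0111001 (7 bits).
Concatenate: 0111001 = 0x39 (7 bits → U+0039).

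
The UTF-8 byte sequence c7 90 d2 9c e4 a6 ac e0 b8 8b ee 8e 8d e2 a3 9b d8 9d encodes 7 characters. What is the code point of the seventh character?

Offset 0: leading byte 0xC7 = 11000111 → 2-byte char #1 = C7 90.
Offset 2: leading byte 0xD2 = 11010010 → 2-byte char #2 = D2 9C.
Offset 4: leading byte 0xE4 = 11100100 → 3-byte char #3 = E4 A6 AC.
Offset 7: leading byte 0xE0 = 11100000 → 3-byte char #4 = E0 B8 8B.
Offset 10: leading byte 0xEE = 11101110 → 3-byte char #5 = EE 8E 8D.
Offset 13: leading byte 0xE2 = 11100010 → 3-byte char #6 = E2 A3 9B.
Offset 16: leading byte 0xD8 = 11011000 → 2-byte char #7 = D8 9D.
Leading byte 0xD8 = 11011000 matches 110xxxxx → 2-byte sequence.
Byte 1: 0xD8 = 11011000, payload 11000 (5 bits).
Byte 2: 0x9D = 10011101 (10xxxxxx ✓), payload 011101.
Concatenate: 11000011101 = 0x61D (11 bits → U+061D).

U+061D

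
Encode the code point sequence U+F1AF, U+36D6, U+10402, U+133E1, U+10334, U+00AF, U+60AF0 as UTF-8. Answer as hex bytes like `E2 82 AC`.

U+F1AF: 3-byte form → EF 86 AF.
U+36D6: 3-byte form → E3 9B 96.
U+10402: 4-byte form → F0 90 90 82.
U+133E1: 4-byte form → F0 93 8F A1.
U+10334: 4-byte form → F0 90 8C B4.
U+00AF: 2-byte form → C2 AF.
U+60AF0: 4-byte form → F1 A0 AB B0.
Concatenated (24 bytes): EF 86 AF E3 9B 96 F0 90 90 82 F0 93 8F A1 F0 90 8C B4 C2 AF F1 A0 AB B0.

EF 86 AF E3 9B 96 F0 90 90 82 F0 93 8F A1 F0 90 8C B4 C2 AF F1 A0 AB B0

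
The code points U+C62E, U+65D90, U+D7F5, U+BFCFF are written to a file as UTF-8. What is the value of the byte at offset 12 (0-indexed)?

0xB3

U+C62E → 3-byte form EC 98 AE at offsets 0–2.
U+65D90 → 4-byte form F1 A5 B6 90 at offsets 3–6.
U+D7F5 → 3-byte form ED 9F B5 at offsets 7–9.
U+BFCFF → 4-byte form F2 BF B3 BF at offsets 10–13.
Offset 12 falls in char 4's range; it's byte 3 of F2 BF B3 BF = 0xB3.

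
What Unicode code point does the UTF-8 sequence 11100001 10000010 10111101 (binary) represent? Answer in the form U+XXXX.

U+10BD

Leading byte 0xE1 = 11100001 matches 1110xxxx → 3-byte sequence.
Byte 1: 0xE1 = 11100001, payload 0001 (4 bits).
Byte 2: 0x82 = 10000010 (10xxxxxx ✓), payload 000010.
Byte 3: 0xBD = 10111101 (10xxxxxx ✓), payload 111101.
Concatenate: 0001000010111101 = 0x10BD (16 bits → U+10BD).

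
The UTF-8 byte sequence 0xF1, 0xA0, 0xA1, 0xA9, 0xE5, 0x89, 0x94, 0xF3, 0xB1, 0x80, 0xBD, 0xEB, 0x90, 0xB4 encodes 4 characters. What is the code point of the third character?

U+F103D

Offset 0: leading byte 0xF1 = 11110001 → 4-byte char #1 = F1 A0 A1 A9.
Offset 4: leading byte 0xE5 = 11100101 → 3-byte char #2 = E5 89 94.
Offset 7: leading byte 0xF3 = 11110011 → 4-byte char #3 = F3 B1 80 BD.
Leading byte 0xF3 = 11110011 matches 11110xxx → 4-byte sequence.
Byte 1: 0xF3 = 11110011, payload 011 (3 bits).
Byte 2: 0xB1 = 10110001 (10xxxxxx ✓), payload 110001.
Byte 3: 0x80 = 10000000 (10xxxxxx ✓), payload 000000.
Byte 4: 0xBD = 10111101 (10xxxxxx ✓), payload 111101.
Concatenate: 011110001000000111101 = 0xF103D (21 bits → U+F103D).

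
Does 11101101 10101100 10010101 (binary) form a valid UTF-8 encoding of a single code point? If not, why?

Structurally a 3-byte sequence; payload = 0xDB15.
But 0xDB15 is in U+D800–U+DFFF, the surrogate range. Surrogates are not Unicode scalar values and are forbidden in UTF-8.

invalid (encodes a surrogate (U+D800–U+DFFF))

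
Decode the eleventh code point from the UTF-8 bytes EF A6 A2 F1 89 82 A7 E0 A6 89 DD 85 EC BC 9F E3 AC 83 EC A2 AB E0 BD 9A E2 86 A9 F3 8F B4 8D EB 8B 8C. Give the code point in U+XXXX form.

U+B2CC

Offset 0: leading byte 0xEF = 11101111 → 3-byte char #1 = EF A6 A2.
Offset 3: leading byte 0xF1 = 11110001 → 4-byte char #2 = F1 89 82 A7.
Offset 7: leading byte 0xE0 = 11100000 → 3-byte char #3 = E0 A6 89.
Offset 10: leading byte 0xDD = 11011101 → 2-byte char #4 = DD 85.
Offset 12: leading byte 0xEC = 11101100 → 3-byte char #5 = EC BC 9F.
Offset 15: leading byte 0xE3 = 11100011 → 3-byte char #6 = E3 AC 83.
Offset 18: leading byte 0xEC = 11101100 → 3-byte char #7 = EC A2 AB.
Offset 21: leading byte 0xE0 = 11100000 → 3-byte char #8 = E0 BD 9A.
Offset 24: leading byte 0xE2 = 11100010 → 3-byte char #9 = E2 86 A9.
Offset 27: leading byte 0xF3 = 11110011 → 4-byte char #10 = F3 8F B4 8D.
Offset 31: leading byte 0xEB = 11101011 → 3-byte char #11 = EB 8B 8C.
Leading byte 0xEB = 11101011 matches 1110xxxx → 3-byte sequence.
Byte 1: 0xEB = 11101011, payload 1011 (4 bits).
Byte 2: 0x8B = 10001011 (10xxxxxx ✓), payload 001011.
Byte 3: 0x8C = 10001100 (10xxxxxx ✓), payload 001100.
Concatenate: 1011001011001100 = 0xB2CC (16 bits → U+B2CC).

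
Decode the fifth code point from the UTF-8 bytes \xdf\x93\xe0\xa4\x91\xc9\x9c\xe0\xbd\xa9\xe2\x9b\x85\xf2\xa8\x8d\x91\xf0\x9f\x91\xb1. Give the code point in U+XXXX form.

Offset 0: leading byte 0xDF = 11011111 → 2-byte char #1 = DF 93.
Offset 2: leading byte 0xE0 = 11100000 → 3-byte char #2 = E0 A4 91.
Offset 5: leading byte 0xC9 = 11001001 → 2-byte char #3 = C9 9C.
Offset 7: leading byte 0xE0 = 11100000 → 3-byte char #4 = E0 BD A9.
Offset 10: leading byte 0xE2 = 11100010 → 3-byte char #5 = E2 9B 85.
Leading byte 0xE2 = 11100010 matches 1110xxxx → 3-byte sequence.
Byte 1: 0xE2 = 11100010, payload 0010 (4 bits).
Byte 2: 0x9B = 10011011 (10xxxxxx ✓), payload 011011.
Byte 3: 0x85 = 10000101 (10xxxxxx ✓), payload 000101.
Concatenate: 0010011011000101 = 0x26C5 (16 bits → U+26C5).

U+26C5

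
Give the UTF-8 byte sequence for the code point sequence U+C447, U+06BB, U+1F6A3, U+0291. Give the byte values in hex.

U+C447: 3-byte form → EC 91 87.
U+06BB: 2-byte form → DA BB.
U+1F6A3: 4-byte form → F0 9F 9A A3.
U+0291: 2-byte form → CA 91.
Concatenated (11 bytes): EC 91 87 DA BB F0 9F 9A A3 CA 91.

EC 91 87 DA BB F0 9F 9A A3 CA 91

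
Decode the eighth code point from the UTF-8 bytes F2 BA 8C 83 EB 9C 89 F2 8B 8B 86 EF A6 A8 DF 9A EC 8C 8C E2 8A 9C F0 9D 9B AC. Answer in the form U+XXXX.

U+1D6EC

Offset 0: leading byte 0xF2 = 11110010 → 4-byte char #1 = F2 BA 8C 83.
Offset 4: leading byte 0xEB = 11101011 → 3-byte char #2 = EB 9C 89.
Offset 7: leading byte 0xF2 = 11110010 → 4-byte char #3 = F2 8B 8B 86.
Offset 11: leading byte 0xEF = 11101111 → 3-byte char #4 = EF A6 A8.
Offset 14: leading byte 0xDF = 11011111 → 2-byte char #5 = DF 9A.
Offset 16: leading byte 0xEC = 11101100 → 3-byte char #6 = EC 8C 8C.
Offset 19: leading byte 0xE2 = 11100010 → 3-byte char #7 = E2 8A 9C.
Offset 22: leading byte 0xF0 = 11110000 → 4-byte char #8 = F0 9D 9B AC.
Leading byte 0xF0 = 11110000 matches 11110xxx → 4-byte sequence.
Byte 1: 0xF0 = 11110000, payload 000 (3 bits).
Byte 2: 0x9D = 10011101 (10xxxxxx ✓), payload 011101.
Byte 3: 0x9B = 10011011 (10xxxxxx ✓), payload 011011.
Byte 4: 0xAC = 10101100 (10xxxxxx ✓), payload 101100.
Concatenate: 000011101011011101100 = 0x1D6EC (21 bits → U+1D6EC).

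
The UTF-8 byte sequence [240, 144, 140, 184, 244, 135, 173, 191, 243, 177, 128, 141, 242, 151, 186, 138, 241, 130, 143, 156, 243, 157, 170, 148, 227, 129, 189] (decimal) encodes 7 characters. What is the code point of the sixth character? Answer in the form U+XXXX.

U+DDA94

Offset 0: leading byte 0xF0 = 11110000 → 4-byte char #1 = F0 90 8C B8.
Offset 4: leading byte 0xF4 = 11110100 → 4-byte char #2 = F4 87 AD BF.
Offset 8: leading byte 0xF3 = 11110011 → 4-byte char #3 = F3 B1 80 8D.
Offset 12: leading byte 0xF2 = 11110010 → 4-byte char #4 = F2 97 BA 8A.
Offset 16: leading byte 0xF1 = 11110001 → 4-byte char #5 = F1 82 8F 9C.
Offset 20: leading byte 0xF3 = 11110011 → 4-byte char #6 = F3 9D AA 94.
Leading byte 0xF3 = 11110011 matches 11110xxx → 4-byte sequence.
Byte 1: 0xF3 = 11110011, payload 011 (3 bits).
Byte 2: 0x9D = 10011101 (10xxxxxx ✓), payload 011101.
Byte 3: 0xAA = 10101010 (10xxxxxx ✓), payload 101010.
Byte 4: 0x94 = 10010100 (10xxxxxx ✓), payload 010100.
Concatenate: 011011101101010010100 = 0xDDA94 (21 bits → U+DDA94).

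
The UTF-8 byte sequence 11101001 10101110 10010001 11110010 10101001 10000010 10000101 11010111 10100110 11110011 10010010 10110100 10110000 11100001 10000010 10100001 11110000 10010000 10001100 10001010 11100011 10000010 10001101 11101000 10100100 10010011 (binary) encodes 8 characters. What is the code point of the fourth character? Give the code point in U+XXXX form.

U+D2D30

Offset 0: leading byte 0xE9 = 11101001 → 3-byte char #1 = E9 AE 91.
Offset 3: leading byte 0xF2 = 11110010 → 4-byte char #2 = F2 A9 82 85.
Offset 7: leading byte 0xD7 = 11010111 → 2-byte char #3 = D7 A6.
Offset 9: leading byte 0xF3 = 11110011 → 4-byte char #4 = F3 92 B4 B0.
Leading byte 0xF3 = 11110011 matches 11110xxx → 4-byte sequence.
Byte 1: 0xF3 = 11110011, payload 011 (3 bits).
Byte 2: 0x92 = 10010010 (10xxxxxx ✓), payload 010010.
Byte 3: 0xB4 = 10110100 (10xxxxxx ✓), payload 110100.
Byte 4: 0xB0 = 10110000 (10xxxxxx ✓), payload 110000.
Concatenate: 011010010110100110000 = 0xD2D30 (21 bits → U+D2D30).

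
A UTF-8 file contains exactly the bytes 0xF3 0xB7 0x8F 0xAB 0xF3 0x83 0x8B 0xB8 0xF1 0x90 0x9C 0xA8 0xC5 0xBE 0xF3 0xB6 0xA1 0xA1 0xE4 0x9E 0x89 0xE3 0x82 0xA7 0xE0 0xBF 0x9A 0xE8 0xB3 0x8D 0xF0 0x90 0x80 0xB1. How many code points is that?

Byte at offset 0: 0xF3 = 11110011 → 4-byte char (#1). Advance 4.
Byte at offset 4: 0xF3 = 11110011 → 4-byte char (#2). Advance 4.
Byte at offset 8: 0xF1 = 11110001 → 4-byte char (#3). Advance 4.
Byte at offset 12: 0xC5 = 11000101 → 2-byte char (#4). Advance 2.
Byte at offset 14: 0xF3 = 11110011 → 4-byte char (#5). Advance 4.
Byte at offset 18: 0xE4 = 11100100 → 3-byte char (#6). Advance 3.
Byte at offset 21: 0xE3 = 11100011 → 3-byte char (#7). Advance 3.
Byte at offset 24: 0xE0 = 11100000 → 3-byte char (#8). Advance 3.
Byte at offset 27: 0xE8 = 11101000 → 3-byte char (#9). Advance 3.
Byte at offset 30: 0xF0 = 11110000 → 4-byte char (#10). Advance 4.
Reached end at offset 34 after 10 code points.

10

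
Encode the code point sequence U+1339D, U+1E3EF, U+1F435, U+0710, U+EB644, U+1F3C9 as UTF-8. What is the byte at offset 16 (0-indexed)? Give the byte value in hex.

U+1339D → 4-byte form F0 93 8E 9D at offsets 0–3.
U+1E3EF → 4-byte form F0 9E 8F AF at offsets 4–7.
U+1F435 → 4-byte form F0 9F 90 B5 at offsets 8–11.
U+0710 → 2-byte form DC 90 at offsets 12–13.
U+EB644 → 4-byte form F3 AB 99 84 at offsets 14–17.
Offset 16 falls in char 5's range; it's byte 3 of F3 AB 99 84 = 0x99.

0x99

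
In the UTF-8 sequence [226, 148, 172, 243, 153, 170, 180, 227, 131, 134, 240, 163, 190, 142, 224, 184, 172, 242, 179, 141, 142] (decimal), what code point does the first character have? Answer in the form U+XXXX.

U+252C

Offset 0: leading byte 0xE2 = 11100010 → 3-byte char #1 = E2 94 AC.
Leading byte 0xE2 = 11100010 matches 1110xxxx → 3-byte sequence.
Byte 1: 0xE2 = 11100010, payload 0010 (4 bits).
Byte 2: 0x94 = 10010100 (10xxxxxx ✓), payload 010100.
Byte 3: 0xAC = 10101100 (10xxxxxx ✓), payload 101100.
Concatenate: 0010010100101100 = 0x252C (16 bits → U+252C).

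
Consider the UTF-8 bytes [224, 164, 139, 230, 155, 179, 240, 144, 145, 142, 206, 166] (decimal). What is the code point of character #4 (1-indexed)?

U+03A6

Offset 0: leading byte 0xE0 = 11100000 → 3-byte char #1 = E0 A4 8B.
Offset 3: leading byte 0xE6 = 11100110 → 3-byte char #2 = E6 9B B3.
Offset 6: leading byte 0xF0 = 11110000 → 4-byte char #3 = F0 90 91 8E.
Offset 10: leading byte 0xCE = 11001110 → 2-byte char #4 = CE A6.
Leading byte 0xCE = 11001110 matches 110xxxxx → 2-byte sequence.
Byte 1: 0xCE = 11001110, payload 01110 (5 bits).
Byte 2: 0xA6 = 10100110 (10xxxxxx ✓), payload 100110.
Concatenate: 01110100110 = 0x3A6 (11 bits → U+03A6).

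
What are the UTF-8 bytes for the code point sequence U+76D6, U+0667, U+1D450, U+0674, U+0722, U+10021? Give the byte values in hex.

U+76D6: 3-byte form → E7 9B 96.
U+0667: 2-byte form → D9 A7.
U+1D450: 4-byte form → F0 9D 91 90.
U+0674: 2-byte form → D9 B4.
U+0722: 2-byte form → DC A2.
U+10021: 4-byte form → F0 90 80 A1.
Concatenated (17 bytes): E7 9B 96 D9 A7 F0 9D 91 90 D9 B4 DC A2 F0 90 80 A1.

E7 9B 96 D9 A7 F0 9D 91 90 D9 B4 DC A2 F0 90 80 A1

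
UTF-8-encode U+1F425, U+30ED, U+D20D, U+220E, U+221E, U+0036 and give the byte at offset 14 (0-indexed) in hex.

U+1F425 → 4-byte form F0 9F 90 A5 at offsets 0–3.
U+30ED → 3-byte form E3 83 AD at offsets 4–6.
U+D20D → 3-byte form ED 88 8D at offsets 7–9.
U+220E → 3-byte form E2 88 8E at offsets 10–12.
U+221E → 3-byte form E2 88 9E at offsets 13–15.
Offset 14 falls in char 5's range; it's byte 2 of E2 88 9E = 0x88.

0x88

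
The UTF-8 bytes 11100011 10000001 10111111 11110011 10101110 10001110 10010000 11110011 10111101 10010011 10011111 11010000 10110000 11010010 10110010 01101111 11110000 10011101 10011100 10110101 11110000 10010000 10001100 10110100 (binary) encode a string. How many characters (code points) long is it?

Byte at offset 0: 0xE3 = 11100011 → 3-byte char (#1). Advance 3.
Byte at offset 3: 0xF3 = 11110011 → 4-byte char (#2). Advance 4.
Byte at offset 7: 0xF3 = 11110011 → 4-byte char (#3). Advance 4.
Byte at offset 11: 0xD0 = 11010000 → 2-byte char (#4). Advance 2.
Byte at offset 13: 0xD2 = 11010010 → 2-byte char (#5). Advance 2.
Byte at offset 15: 0x6F = 01101111 → 1-byte char (#6). Advance 1.
Byte at offset 16: 0xF0 = 11110000 → 4-byte char (#7). Advance 4.
Byte at offset 20: 0xF0 = 11110000 → 4-byte char (#8). Advance 4.
Reached end at offset 24 after 8 code points.

8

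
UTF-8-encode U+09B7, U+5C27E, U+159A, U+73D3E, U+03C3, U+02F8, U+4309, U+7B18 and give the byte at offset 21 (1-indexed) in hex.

1-indexed offset 21 is 0-indexed offset 20.
U+09B7 → 3-byte form E0 A6 B7 at offsets 0–2.
U+5C27E → 4-byte form F1 9C 89 BE at offsets 3–6.
U+159A → 3-byte form E1 96 9A at offsets 7–9.
U+73D3E → 4-byte form F1 B3 B4 BE at offsets 10–13.
U+03C3 → 2-byte form CF 83 at offsets 14–15.
U+02F8 → 2-byte form CB B8 at offsets 16–17.
U+4309 → 3-byte form E4 8C 89 at offsets 18–20.
Offset 20 falls in char 7's range; it's byte 3 of E4 8C 89 = 0x89.

0x89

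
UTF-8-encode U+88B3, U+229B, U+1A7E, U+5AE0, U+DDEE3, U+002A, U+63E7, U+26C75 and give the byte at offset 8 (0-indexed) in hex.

U+88B3 → 3-byte form E8 A2 B3 at offsets 0–2.
U+229B → 3-byte form E2 8A 9B at offsets 3–5.
U+1A7E → 3-byte form E1 A9 BE at offsets 6–8.
Offset 8 falls in char 3's range; it's byte 3 of E1 A9 BE = 0xBE.

0xBE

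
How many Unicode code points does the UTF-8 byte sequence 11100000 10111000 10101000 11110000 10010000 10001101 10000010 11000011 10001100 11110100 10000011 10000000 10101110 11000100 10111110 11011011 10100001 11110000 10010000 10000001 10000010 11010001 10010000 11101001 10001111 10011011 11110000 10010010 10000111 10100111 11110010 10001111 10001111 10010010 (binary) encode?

11

Byte at offset 0: 0xE0 = 11100000 → 3-byte char (#1). Advance 3.
Byte at offset 3: 0xF0 = 11110000 → 4-byte char (#2). Advance 4.
Byte at offset 7: 0xC3 = 11000011 → 2-byte char (#3). Advance 2.
Byte at offset 9: 0xF4 = 11110100 → 4-byte char (#4). Advance 4.
Byte at offset 13: 0xC4 = 11000100 → 2-byte char (#5). Advance 2.
Byte at offset 15: 0xDB = 11011011 → 2-byte char (#6). Advance 2.
Byte at offset 17: 0xF0 = 11110000 → 4-byte char (#7). Advance 4.
Byte at offset 21: 0xD1 = 11010001 → 2-byte char (#8). Advance 2.
Byte at offset 23: 0xE9 = 11101001 → 3-byte char (#9). Advance 3.
Byte at offset 26: 0xF0 = 11110000 → 4-byte char (#10). Advance 4.
Byte at offset 30: 0xF2 = 11110010 → 4-byte char (#11). Advance 4.
Reached end at offset 34 after 11 code points.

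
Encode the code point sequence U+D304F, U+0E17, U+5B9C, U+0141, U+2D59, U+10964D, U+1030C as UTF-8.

U+D304F: 4-byte form → F3 93 81 8F.
U+0E17: 3-byte form → E0 B8 97.
U+5B9C: 3-byte form → E5 AE 9C.
U+0141: 2-byte form → C5 81.
U+2D59: 3-byte form → E2 B5 99.
U+10964D: 4-byte form → F4 89 99 8D.
U+1030C: 4-byte form → F0 90 8C 8C.
Concatenated (23 bytes): F3 93 81 8F E0 B8 97 E5 AE 9C C5 81 E2 B5 99 F4 89 99 8D F0 90 8C 8C.

F3 93 81 8F E0 B8 97 E5 AE 9C C5 81 E2 B5 99 F4 89 99 8D F0 90 8C 8C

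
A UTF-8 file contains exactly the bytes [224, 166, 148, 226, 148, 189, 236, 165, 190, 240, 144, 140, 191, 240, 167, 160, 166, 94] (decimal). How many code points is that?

Byte at offset 0: 0xE0 = 11100000 → 3-byte char (#1). Advance 3.
Byte at offset 3: 0xE2 = 11100010 → 3-byte char (#2). Advance 3.
Byte at offset 6: 0xEC = 11101100 → 3-byte char (#3). Advance 3.
Byte at offset 9: 0xF0 = 11110000 → 4-byte char (#4). Advance 4.
Byte at offset 13: 0xF0 = 11110000 → 4-byte char (#5). Advance 4.
Byte at offset 17: 0x5E = 01011110 → 1-byte char (#6). Advance 1.
Reached end at offset 18 after 6 code points.

6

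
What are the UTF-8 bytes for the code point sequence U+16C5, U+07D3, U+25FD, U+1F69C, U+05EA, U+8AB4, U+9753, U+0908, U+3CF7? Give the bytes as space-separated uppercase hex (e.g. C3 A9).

E1 9B 85 DF 93 E2 97 BD F0 9F 9A 9C D7 AA E8 AA B4 E9 9D 93 E0 A4 88 E3 B3 B7

U+16C5: 3-byte form → E1 9B 85.
U+07D3: 2-byte form → DF 93.
U+25FD: 3-byte form → E2 97 BD.
U+1F69C: 4-byte form → F0 9F 9A 9C.
U+05EA: 2-byte form → D7 AA.
U+8AB4: 3-byte form → E8 AA B4.
U+9753: 3-byte form → E9 9D 93.
U+0908: 3-byte form → E0 A4 88.
U+3CF7: 3-byte form → E3 B3 B7.
Concatenated (26 bytes): E1 9B 85 DF 93 E2 97 BD F0 9F 9A 9C D7 AA E8 AA B4 E9 9D 93 E0 A4 88 E3 B3 B7.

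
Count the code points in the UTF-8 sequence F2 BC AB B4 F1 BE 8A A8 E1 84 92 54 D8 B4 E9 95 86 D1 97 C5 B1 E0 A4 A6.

9

Byte at offset 0: 0xF2 = 11110010 → 4-byte char (#1). Advance 4.
Byte at offset 4: 0xF1 = 11110001 → 4-byte char (#2). Advance 4.
Byte at offset 8: 0xE1 = 11100001 → 3-byte char (#3). Advance 3.
Byte at offset 11: 0x54 = 01010100 → 1-byte char (#4). Advance 1.
Byte at offset 12: 0xD8 = 11011000 → 2-byte char (#5). Advance 2.
Byte at offset 14: 0xE9 = 11101001 → 3-byte char (#6). Advance 3.
Byte at offset 17: 0xD1 = 11010001 → 2-byte char (#7). Advance 2.
Byte at offset 19: 0xC5 = 11000101 → 2-byte char (#8). Advance 2.
Byte at offset 21: 0xE0 = 11100000 → 3-byte char (#9). Advance 3.
Reached end at offset 24 after 9 code points.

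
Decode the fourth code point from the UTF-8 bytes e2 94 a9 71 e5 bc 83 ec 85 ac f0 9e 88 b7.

Offset 0: leading byte 0xE2 = 11100010 → 3-byte char #1 = E2 94 A9.
Offset 3: leading byte 0x71 = 01110001 → 1-byte char #2 = 71.
Offset 4: leading byte 0xE5 = 11100101 → 3-byte char #3 = E5 BC 83.
Offset 7: leading byte 0xEC = 11101100 → 3-byte char #4 = EC 85 AC.
Leading byte 0xEC = 11101100 matches 1110xxxx → 3-byte sequence.
Byte 1: 0xEC = 11101100, payload 1100 (4 bits).
Byte 2: 0x85 = 10000101 (10xxxxxx ✓), payload 000101.
Byte 3: 0xAC = 10101100 (10xxxxxx ✓), payload 101100.
Concatenate: 1100000101101100 = 0xC16C (16 bits → U+C16C).

U+C16C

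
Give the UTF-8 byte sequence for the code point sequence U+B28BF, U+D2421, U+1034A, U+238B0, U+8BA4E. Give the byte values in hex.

U+B28BF: 4-byte form → F2 B2 A2 BF.
U+D2421: 4-byte form → F3 92 90 A1.
U+1034A: 4-byte form → F0 90 8D 8A.
U+238B0: 4-byte form → F0 A3 A2 B0.
U+8BA4E: 4-byte form → F2 8B A9 8E.
Concatenated (20 bytes): F2 B2 A2 BF F3 92 90 A1 F0 90 8D 8A F0 A3 A2 B0 F2 8B A9 8E.

F2 B2 A2 BF F3 92 90 A1 F0 90 8D 8A F0 A3 A2 B0 F2 8B A9 8E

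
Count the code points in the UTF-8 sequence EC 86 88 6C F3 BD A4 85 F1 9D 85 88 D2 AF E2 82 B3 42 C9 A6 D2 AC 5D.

Byte at offset 0: 0xEC = 11101100 → 3-byte char (#1). Advance 3.
Byte at offset 3: 0x6C = 01101100 → 1-byte char (#2). Advance 1.
Byte at offset 4: 0xF3 = 11110011 → 4-byte char (#3). Advance 4.
Byte at offset 8: 0xF1 = 11110001 → 4-byte char (#4). Advance 4.
Byte at offset 12: 0xD2 = 11010010 → 2-byte char (#5). Advance 2.
Byte at offset 14: 0xE2 = 11100010 → 3-byte char (#6). Advance 3.
Byte at offset 17: 0x42 = 01000010 → 1-byte char (#7). Advance 1.
Byte at offset 18: 0xC9 = 11001001 → 2-byte char (#8). Advance 2.
Byte at offset 20: 0xD2 = 11010010 → 2-byte char (#9). Advance 2.
Byte at offset 22: 0x5D = 01011101 → 1-byte char (#10). Advance 1.
Reached end at offset 23 after 10 code points.

10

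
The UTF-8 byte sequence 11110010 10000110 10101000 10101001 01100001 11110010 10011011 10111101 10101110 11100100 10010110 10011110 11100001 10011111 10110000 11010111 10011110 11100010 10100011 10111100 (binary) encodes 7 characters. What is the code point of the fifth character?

U+17F0

Offset 0: leading byte 0xF2 = 11110010 → 4-byte char #1 = F2 86 A8 A9.
Offset 4: leading byte 0x61 = 01100001 → 1-byte char #2 = 61.
Offset 5: leading byte 0xF2 = 11110010 → 4-byte char #3 = F2 9B BD AE.
Offset 9: leading byte 0xE4 = 11100100 → 3-byte char #4 = E4 96 9E.
Offset 12: leading byte 0xE1 = 11100001 → 3-byte char #5 = E1 9F B0.
Leading byte 0xE1 = 11100001 matches 1110xxxx → 3-byte sequence.
Byte 1: 0xE1 = 11100001, payload 0001 (4 bits).
Byte 2: 0x9F = 10011111 (10xxxxxx ✓), payload 011111.
Byte 3: 0xB0 = 10110000 (10xxxxxx ✓), payload 110000.
Concatenate: 0001011111110000 = 0x17F0 (16 bits → U+17F0).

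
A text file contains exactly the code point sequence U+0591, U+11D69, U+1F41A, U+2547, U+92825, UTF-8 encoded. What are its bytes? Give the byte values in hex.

U+0591: 2-byte form → D6 91.
U+11D69: 4-byte form → F0 91 B5 A9.
U+1F41A: 4-byte form → F0 9F 90 9A.
U+2547: 3-byte form → E2 95 87.
U+92825: 4-byte form → F2 92 A0 A5.
Concatenated (17 bytes): D6 91 F0 91 B5 A9 F0 9F 90 9A E2 95 87 F2 92 A0 A5.

D6 91 F0 91 B5 A9 F0 9F 90 9A E2 95 87 F2 92 A0 A5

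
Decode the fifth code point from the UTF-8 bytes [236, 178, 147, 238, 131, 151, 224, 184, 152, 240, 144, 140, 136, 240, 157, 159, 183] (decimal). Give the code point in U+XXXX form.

Offset 0: leading byte 0xEC = 11101100 → 3-byte char #1 = EC B2 93.
Offset 3: leading byte 0xEE = 11101110 → 3-byte char #2 = EE 83 97.
Offset 6: leading byte 0xE0 = 11100000 → 3-byte char #3 = E0 B8 98.
Offset 9: leading byte 0xF0 = 11110000 → 4-byte char #4 = F0 90 8C 88.
Offset 13: leading byte 0xF0 = 11110000 → 4-byte char #5 = F0 9D 9F B7.
Leading byte 0xF0 = 11110000 matches 11110xxx → 4-byte sequence.
Byte 1: 0xF0 = 11110000, payload 000 (3 bits).
Byte 2: 0x9D = 10011101 (10xxxxxx ✓), payload 011101.
Byte 3: 0x9F = 10011111 (10xxxxxx ✓), payload 011111.
Byte 4: 0xB7 = 10110111 (10xxxxxx ✓), payload 110111.
Concatenate: 000011101011111110111 = 0x1D7F7 (21 bits → U+1D7F7).

U+1D7F7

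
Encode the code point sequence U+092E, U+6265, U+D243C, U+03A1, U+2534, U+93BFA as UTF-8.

E0 A4 AE E6 89 A5 F3 92 90 BC CE A1 E2 94 B4 F2 93 AF BA

U+092E: 3-byte form → E0 A4 AE.
U+6265: 3-byte form → E6 89 A5.
U+D243C: 4-byte form → F3 92 90 BC.
U+03A1: 2-byte form → CE A1.
U+2534: 3-byte form → E2 94 B4.
U+93BFA: 4-byte form → F2 93 AF BA.
Concatenated (19 bytes): E0 A4 AE E6 89 A5 F3 92 90 BC CE A1 E2 94 B4 F2 93 AF BA.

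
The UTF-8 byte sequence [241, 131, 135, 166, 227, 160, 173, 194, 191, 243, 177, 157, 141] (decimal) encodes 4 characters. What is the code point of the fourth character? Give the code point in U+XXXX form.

Offset 0: leading byte 0xF1 = 11110001 → 4-byte char #1 = F1 83 87 A6.
Offset 4: leading byte 0xE3 = 11100011 → 3-byte char #2 = E3 A0 AD.
Offset 7: leading byte 0xC2 = 11000010 → 2-byte char #3 = C2 BF.
Offset 9: leading byte 0xF3 = 11110011 → 4-byte char #4 = F3 B1 9D 8D.
Leading byte 0xF3 = 11110011 matches 11110xxx → 4-byte sequence.
Byte 1: 0xF3 = 11110011, payload 011 (3 bits).
Byte 2: 0xB1 = 10110001 (10xxxxxx ✓), payload 110001.
Byte 3: 0x9D = 10011101 (10xxxxxx ✓), payload 011101.
Byte 4: 0x8D = 10001101 (10xxxxxx ✓), payload 001101.
Concatenate: 011110001011101001101 = 0xF174D (21 bits → U+F174D).

U+F174D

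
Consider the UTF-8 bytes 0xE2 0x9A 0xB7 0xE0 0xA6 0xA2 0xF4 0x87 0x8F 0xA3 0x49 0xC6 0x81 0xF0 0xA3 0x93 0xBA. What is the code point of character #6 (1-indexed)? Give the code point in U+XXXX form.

Offset 0: leading byte 0xE2 = 11100010 → 3-byte char #1 = E2 9A B7.
Offset 3: leading byte 0xE0 = 11100000 → 3-byte char #2 = E0 A6 A2.
Offset 6: leading byte 0xF4 = 11110100 → 4-byte char #3 = F4 87 8F A3.
Offset 10: leading byte 0x49 = 01001001 → 1-byte char #4 = 49.
Offset 11: leading byte 0xC6 = 11000110 → 2-byte char #5 = C6 81.
Offset 13: leading byte 0xF0 = 11110000 → 4-byte char #6 = F0 A3 93 BA.
Leading byte 0xF0 = 11110000 matches 11110xxx → 4-byte sequence.
Byte 1: 0xF0 = 11110000, payload 000 (3 bits).
Byte 2: 0xA3 = 10100011 (10xxxxxx ✓), payload 100011.
Byte 3: 0x93 = 10010011 (10xxxxxx ✓), payload 010011.
Byte 4: 0xBA = 10111010 (10xxxxxx ✓), payload 111010.
Concatenate: 000100011010011111010 = 0x234FA (21 bits → U+234FA).

U+234FA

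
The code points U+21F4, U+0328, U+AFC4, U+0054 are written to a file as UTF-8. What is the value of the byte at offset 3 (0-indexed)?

U+21F4 → 3-byte form E2 87 B4 at offsets 0–2.
U+0328 → 2-byte form CC A8 at offsets 3–4.
Offset 3 falls in char 2's range; it's byte 1 of CC A8 = 0xCC.

0xCC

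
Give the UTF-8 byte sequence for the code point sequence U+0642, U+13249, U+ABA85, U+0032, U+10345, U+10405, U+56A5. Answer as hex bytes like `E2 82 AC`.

U+0642: 2-byte form → D9 82.
U+13249: 4-byte form → F0 93 89 89.
U+ABA85: 4-byte form → F2 AB AA 85.
U+0032: 1-byte form → 32.
U+10345: 4-byte form → F0 90 8D 85.
U+10405: 4-byte form → F0 90 90 85.
U+56A5: 3-byte form → E5 9A A5.
Concatenated (22 bytes): D9 82 F0 93 89 89 F2 AB AA 85 32 F0 90 8D 85 F0 90 90 85 E5 9A A5.

D9 82 F0 93 89 89 F2 AB AA 85 32 F0 90 8D 85 F0 90 90 85 E5 9A A5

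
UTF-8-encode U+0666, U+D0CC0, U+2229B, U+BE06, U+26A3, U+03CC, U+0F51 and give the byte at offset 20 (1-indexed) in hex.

0xBD

1-indexed offset 20 is 0-indexed offset 19.
U+0666 → 2-byte form D9 A6 at offsets 0–1.
U+D0CC0 → 4-byte form F3 90 B3 80 at offsets 2–5.
U+2229B → 4-byte form F0 A2 8A 9B at offsets 6–9.
U+BE06 → 3-byte form EB B8 86 at offsets 10–12.
U+26A3 → 3-byte form E2 9A A3 at offsets 13–15.
U+03CC → 2-byte form CF 8C at offsets 16–17.
U+0F51 → 3-byte form E0 BD 91 at offsets 18–20.
Offset 19 falls in char 7's range; it's byte 2 of E0 BD 91 = 0xBD.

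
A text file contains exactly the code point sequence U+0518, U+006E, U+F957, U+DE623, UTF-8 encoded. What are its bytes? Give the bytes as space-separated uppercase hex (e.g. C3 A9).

U+0518: 2-byte form → D4 98.
U+006E: 1-byte form → 6E.
U+F957: 3-byte form → EF A5 97.
U+DE623: 4-byte form → F3 9E 98 A3.
Concatenated (10 bytes): D4 98 6E EF A5 97 F3 9E 98 A3.

D4 98 6E EF A5 97 F3 9E 98 A3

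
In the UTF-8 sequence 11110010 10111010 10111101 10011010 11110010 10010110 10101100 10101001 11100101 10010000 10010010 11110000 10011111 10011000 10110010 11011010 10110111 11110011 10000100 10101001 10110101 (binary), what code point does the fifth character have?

U+06B7

Offset 0: leading byte 0xF2 = 11110010 → 4-byte char #1 = F2 BA BD 9A.
Offset 4: leading byte 0xF2 = 11110010 → 4-byte char #2 = F2 96 AC A9.
Offset 8: leading byte 0xE5 = 11100101 → 3-byte char #3 = E5 90 92.
Offset 11: leading byte 0xF0 = 11110000 → 4-byte char #4 = F0 9F 98 B2.
Offset 15: leading byte 0xDA = 11011010 → 2-byte char #5 = DA B7.
Leading byte 0xDA = 11011010 matches 110xxxxx → 2-byte sequence.
Byte 1: 0xDA = 11011010, payload 11010 (5 bits).
Byte 2: 0xB7 = 10110111 (10xxxxxx ✓), payload 110111.
Concatenate: 11010110111 = 0x6B7 (11 bits → U+06B7).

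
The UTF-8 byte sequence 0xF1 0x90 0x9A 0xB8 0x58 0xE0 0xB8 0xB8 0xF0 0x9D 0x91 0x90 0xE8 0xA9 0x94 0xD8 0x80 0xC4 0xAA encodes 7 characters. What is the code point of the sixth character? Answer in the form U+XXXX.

U+0600

Offset 0: leading byte 0xF1 = 11110001 → 4-byte char #1 = F1 90 9A B8.
Offset 4: leading byte 0x58 = 01011000 → 1-byte char #2 = 58.
Offset 5: leading byte 0xE0 = 11100000 → 3-byte char #3 = E0 B8 B8.
Offset 8: leading byte 0xF0 = 11110000 → 4-byte char #4 = F0 9D 91 90.
Offset 12: leading byte 0xE8 = 11101000 → 3-byte char #5 = E8 A9 94.
Offset 15: leading byte 0xD8 = 11011000 → 2-byte char #6 = D8 80.
Leading byte 0xD8 = 11011000 matches 110xxxxx → 2-byte sequence.
Byte 1: 0xD8 = 11011000, payload 11000 (5 bits).
Byte 2: 0x80 = 10000000 (10xxxxxx ✓), payload 000000.
Concatenate: 11000000000 = 0x600 (11 bits → U+0600).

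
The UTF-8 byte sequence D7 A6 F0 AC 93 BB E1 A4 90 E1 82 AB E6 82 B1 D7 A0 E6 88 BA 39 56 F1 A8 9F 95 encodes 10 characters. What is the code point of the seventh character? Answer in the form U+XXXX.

Offset 0: leading byte 0xD7 = 11010111 → 2-byte char #1 = D7 A6.
Offset 2: leading byte 0xF0 = 11110000 → 4-byte char #2 = F0 AC 93 BB.
Offset 6: leading byte 0xE1 = 11100001 → 3-byte char #3 = E1 A4 90.
Offset 9: leading byte 0xE1 = 11100001 → 3-byte char #4 = E1 82 AB.
Offset 12: leading byte 0xE6 = 11100110 → 3-byte char #5 = E6 82 B1.
Offset 15: leading byte 0xD7 = 11010111 → 2-byte char #6 = D7 A0.
Offset 17: leading byte 0xE6 = 11100110 → 3-byte char #7 = E6 88 BA.
Leading byte 0xE6 = 11100110 matches 1110xxxx → 3-byte sequence.
Byte 1: 0xE6 = 11100110, payload 0110 (4 bits).
Byte 2: 0x88 = 10001000 (10xxxxxx ✓), payload 001000.
Byte 3: 0xBA = 10111010 (10xxxxxx ✓), payload 111010.
Concatenate: 0110001000111010 = 0x623A (16 bits → U+623A).

U+623A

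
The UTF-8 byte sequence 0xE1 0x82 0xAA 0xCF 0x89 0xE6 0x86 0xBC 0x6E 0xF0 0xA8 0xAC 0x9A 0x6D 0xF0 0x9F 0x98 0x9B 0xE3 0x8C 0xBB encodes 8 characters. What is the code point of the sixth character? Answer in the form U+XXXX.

Offset 0: leading byte 0xE1 = 11100001 → 3-byte char #1 = E1 82 AA.
Offset 3: leading byte 0xCF = 11001111 → 2-byte char #2 = CF 89.
Offset 5: leading byte 0xE6 = 11100110 → 3-byte char #3 = E6 86 BC.
Offset 8: leading byte 0x6E = 01101110 → 1-byte char #4 = 6E.
Offset 9: leading byte 0xF0 = 11110000 → 4-byte char #5 = F0 A8 AC 9A.
Offset 13: leading byte 0x6D = 01101101 → 1-byte char #6 = 6D.
Leading byte 0x6D = 01101101 matches 0xxxxxxx → 1-byte sequence.
Byte 1: 0x6D = 01101101, payload 1101101 (7 bits).
Concatenate: 1101101 = 0x6D (7 bits → U+006D).

U+006D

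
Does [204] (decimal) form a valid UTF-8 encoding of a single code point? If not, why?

Leading byte 0xCC = 11001100 → 2-byte form, but only 1 byte is present.

invalid (sequence truncated)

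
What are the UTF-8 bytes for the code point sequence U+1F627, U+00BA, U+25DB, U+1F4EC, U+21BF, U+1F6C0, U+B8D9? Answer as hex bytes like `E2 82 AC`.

F0 9F 98 A7 C2 BA E2 97 9B F0 9F 93 AC E2 86 BF F0 9F 9B 80 EB A3 99

U+1F627: 4-byte form → F0 9F 98 A7.
U+00BA: 2-byte form → C2 BA.
U+25DB: 3-byte form → E2 97 9B.
U+1F4EC: 4-byte form → F0 9F 93 AC.
U+21BF: 3-byte form → E2 86 BF.
U+1F6C0: 4-byte form → F0 9F 9B 80.
U+B8D9: 3-byte form → EB A3 99.
Concatenated (23 bytes): F0 9F 98 A7 C2 BA E2 97 9B F0 9F 93 AC E2 86 BF F0 9F 9B 80 EB A3 99.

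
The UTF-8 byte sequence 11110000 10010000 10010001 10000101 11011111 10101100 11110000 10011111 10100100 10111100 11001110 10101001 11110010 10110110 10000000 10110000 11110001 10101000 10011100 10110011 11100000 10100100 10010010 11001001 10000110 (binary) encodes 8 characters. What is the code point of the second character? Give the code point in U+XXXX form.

Offset 0: leading byte 0xF0 = 11110000 → 4-byte char #1 = F0 90 91 85.
Offset 4: leading byte 0xDF = 11011111 → 2-byte char #2 = DF AC.
Leading byte 0xDF = 11011111 matches 110xxxxx → 2-byte sequence.
Byte 1: 0xDF = 11011111, payload 11111 (5 bits).
Byte 2: 0xAC = 10101100 (10xxxxxx ✓), payload 101100.
Concatenate: 11111101100 = 0x7EC (11 bits → U+07EC).

U+07EC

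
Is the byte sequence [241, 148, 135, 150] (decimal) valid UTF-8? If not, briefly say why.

Leading byte 0xF1 = 11110001 → 4-byte form.
Continuation bytes 0x94=10010100, 0x87=10000111, 0x96=10010110 all match 10xxxxxx.
Decoded value 0x541D6 is ≥ 0x10000 (shortest form) and not a surrogate.

valid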